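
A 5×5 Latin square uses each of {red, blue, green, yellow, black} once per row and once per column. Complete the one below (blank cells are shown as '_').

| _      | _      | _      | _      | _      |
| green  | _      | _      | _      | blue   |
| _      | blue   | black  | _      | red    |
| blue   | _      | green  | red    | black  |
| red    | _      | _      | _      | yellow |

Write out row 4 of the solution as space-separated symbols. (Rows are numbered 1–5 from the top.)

(r1,c5) = green
(r3,c1) = yellow
(r3,c4) = green
(r4,c2) = yellow

blue yellow green red black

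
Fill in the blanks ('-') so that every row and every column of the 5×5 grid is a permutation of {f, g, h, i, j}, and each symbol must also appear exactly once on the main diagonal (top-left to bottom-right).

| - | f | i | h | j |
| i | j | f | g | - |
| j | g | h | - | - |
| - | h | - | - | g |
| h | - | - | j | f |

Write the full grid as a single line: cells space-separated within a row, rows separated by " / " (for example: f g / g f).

g f i h j / i j f g h / j g h f i / f h j i g / h i g j f

(r1,c1) = g
(r2,c5) = h
(r3,c5) = i
(r4,c1) = f
(r4,c3) = j
(r4,c4) = i
(r5,c2) = i
(r5,c3) = g
(r3,c4) = f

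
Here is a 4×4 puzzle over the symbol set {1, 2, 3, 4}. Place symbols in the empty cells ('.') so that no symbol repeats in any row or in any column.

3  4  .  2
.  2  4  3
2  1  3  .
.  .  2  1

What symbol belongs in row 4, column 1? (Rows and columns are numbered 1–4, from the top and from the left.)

4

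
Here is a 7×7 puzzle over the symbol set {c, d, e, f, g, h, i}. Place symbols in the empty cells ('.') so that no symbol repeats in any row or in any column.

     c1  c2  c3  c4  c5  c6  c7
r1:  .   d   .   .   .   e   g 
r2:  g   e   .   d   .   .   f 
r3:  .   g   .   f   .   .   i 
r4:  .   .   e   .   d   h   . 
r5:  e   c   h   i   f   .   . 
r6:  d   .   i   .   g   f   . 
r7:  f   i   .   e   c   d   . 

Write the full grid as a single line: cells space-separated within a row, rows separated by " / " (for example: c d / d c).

c d f h i e g / g e c d h i f / h g d f e c i / i f e g d h c / e c h i f g d / d h i c g f e / f i g e c d h

(r2,c3) = c
(r2,c6) = i
(r3,c3) = d
(r3,c6) = c
(r4,c2) = f
(r4,c7) = c
(r5,c6) = g
(r5,c7) = d
(r6,c2) = h
(r6,c4) = c
(r6,c7) = e
(r7,c3) = g
(r7,c7) = h
(r1,c3) = f
(r1,c4) = h
(r1,c5) = i
(r2,c5) = h
(r3,c1) = h
(r3,c5) = e
(r4,c1) = i
(r4,c4) = g
(r1,c1) = c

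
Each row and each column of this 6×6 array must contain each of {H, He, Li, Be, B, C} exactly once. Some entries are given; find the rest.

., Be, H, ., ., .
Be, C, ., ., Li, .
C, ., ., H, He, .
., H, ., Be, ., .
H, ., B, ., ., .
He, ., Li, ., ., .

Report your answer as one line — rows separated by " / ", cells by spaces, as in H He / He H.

At row 2, column 3: row 2 has {Li,Be,C}; column 3 has {H,Li,B}; that leaves He.
At row 2, column 4: row 2 has {He,Li,Be,C}; column 4 has {H,Be}; that leaves B.
At row 2, column 6: row 2 has {He,Li,Be,B,C}; column 6 is empty so far; that leaves H.
At row 3, column 3: row 3 has {H,He,C}; column 3 has {H,He,Li,B}; that leaves Be.
At row 4, column 3: row 4 has {H,Be}; column 3 has {H,He,Li,Be,B}; that leaves C.
At row 4, column 5: row 4 has {H,Be,C}; column 5 has {He,Li}; that leaves B.
At row 6, column 2: row 6 has {He,Li}; column 2 has {H,Be,C}; that leaves B.
At row 6, column 4: row 6 has {He,Li,B}; column 4 has {H,Be,B}; that leaves C.
At row 6, column 6: row 6 has {He,Li,B,C}; column 6 has {H}; that leaves Be.
At row 1, column 5: row 1 has {H,Be}; column 5 has {He,Li,B}; that leaves C.
At row 3, column 2: row 3 has {H,He,Be,C}; column 2 has {H,Be,B,C}; that leaves Li.
At row 3, column 6: row 3 has {H,He,Li,Be,C}; column 6 has {H,Be}; that leaves B.
At row 4, column 1: row 4 has {H,Be,B,C}; column 1 has {H,He,Be,C}; that leaves Li.
At row 4, column 6: row 4 has {H,Li,Be,B,C}; column 6 has {H,Be,B}; that leaves He.
At row 5, column 2: row 5 has {H,B}; column 2 has {H,Li,Be,B,C}; that leaves He.
At row 5, column 4: row 5 has {H,He,B}; column 4 has {H,Be,B,C}; that leaves Li.
At row 5, column 5: row 5 has {H,He,Li,B}; column 5 has {He,Li,B,C}; that leaves Be.
At row 5, column 6: row 5 has {H,He,Li,Be,B}; column 6 has {H,He,Be,B}; that leaves C.
At row 6, column 5: row 6 has {He,Li,Be,B,C}; column 5 has {He,Li,Be,B,C}; that leaves H.
At row 1, column 1: row 1 has {H,Be,C}; column 1 has {H,He,Li,Be,C}; that leaves B.
At row 1, column 4: row 1 has {H,Be,B,C}; column 4 has {H,Li,Be,B,C}; that leaves He.
At row 1, column 6: row 1 has {H,He,Be,B,C}; column 6 has {H,He,Be,B,C}; that leaves Li.

B Be H He C Li / Be C He B Li H / C Li Be H He B / Li H C Be B He / H He B Li Be C / He B Li C H Be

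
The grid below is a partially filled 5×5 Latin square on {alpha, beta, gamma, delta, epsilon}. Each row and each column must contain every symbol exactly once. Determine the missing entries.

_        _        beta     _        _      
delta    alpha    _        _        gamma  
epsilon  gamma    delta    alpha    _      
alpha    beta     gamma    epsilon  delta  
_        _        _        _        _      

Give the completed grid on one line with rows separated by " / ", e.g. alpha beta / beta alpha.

(r1,c1) = gamma
(r1,c4) = delta
(r2,c3) = epsilon
(r2,c4) = beta
(r3,c5) = beta
(r5,c1) = beta
(r5,c3) = alpha
(r5,c4) = gamma
(r5,c5) = epsilon
(r1,c2) = epsilon
(r1,c5) = alpha
(r5,c2) = delta

gamma epsilon beta delta alpha / delta alpha epsilon beta gamma / epsilon gamma delta alpha beta / alpha beta gamma epsilon delta / beta delta alpha gamma epsilon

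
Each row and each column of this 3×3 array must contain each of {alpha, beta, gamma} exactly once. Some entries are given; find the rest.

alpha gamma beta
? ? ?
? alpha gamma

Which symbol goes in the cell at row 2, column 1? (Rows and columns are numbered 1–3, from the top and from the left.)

gamma

At row 2, column 2: row 2 is empty so far; column 2 has {alpha,gamma}; that leaves beta.
At row 2, column 3: row 2 has {beta}; column 3 has {beta,gamma}; that leaves alpha.
At row 3, column 1: row 3 has {alpha,gamma}; column 1 has {alpha}; that leaves beta.
At row 2, column 1: row 2 has {alpha,beta}; column 1 has {alpha,beta}; that leaves gamma.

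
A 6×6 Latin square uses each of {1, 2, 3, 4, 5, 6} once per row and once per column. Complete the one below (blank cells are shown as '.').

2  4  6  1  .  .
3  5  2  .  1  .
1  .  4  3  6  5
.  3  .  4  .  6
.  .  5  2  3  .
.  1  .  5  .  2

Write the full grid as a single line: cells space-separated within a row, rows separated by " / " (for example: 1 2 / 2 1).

2 4 6 1 5 3 / 3 5 2 6 1 4 / 1 2 4 3 6 5 / 5 3 1 4 2 6 / 4 6 5 2 3 1 / 6 1 3 5 4 2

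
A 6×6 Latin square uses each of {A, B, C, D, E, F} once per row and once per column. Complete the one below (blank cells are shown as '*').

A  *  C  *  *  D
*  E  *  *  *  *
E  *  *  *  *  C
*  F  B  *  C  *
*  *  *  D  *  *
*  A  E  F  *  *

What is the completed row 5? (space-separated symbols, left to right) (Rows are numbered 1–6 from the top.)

At row 1, column 2: row 1 has {A,C,D}; column 2 has {A,E,F}; that leaves B.
At row 1, column 4: row 1 has {A,B,C,D}; column 4 has {D,F}; that leaves E.
At row 1, column 5: row 1 has {A,B,C,D,E}; column 5 has {C}; that leaves F.
At row 3, column 2: row 3 has {C,E}; column 2 has {A,B,E,F}; that leaves D.
At row 4, column 1: row 4 has {B,C,F}; column 1 has {A,E}; that leaves D.
At row 4, column 4: row 4 has {B,C,D,F}; column 4 has {D,E,F}; that leaves A.
At row 4, column 6: row 4 has {A,B,C,D,F}; column 6 has {C,D}; that leaves E.
At row 5, column 2: row 5 has {D}; column 2 has {A,B,D,E,F}; that leaves C.
At row 6, column 6: row 6 has {A,E,F}; column 6 has {C,D,E}; that leaves B.
At row 3, column 4: row 3 has {C,D,E}; column 4 has {A,D,E,F}; that leaves B.
At row 3, column 5: row 3 has {B,C,D,E}; column 5 has {C,F}; that leaves A.
At row 6, column 1: row 6 has {A,B,E,F}; column 1 has {A,D,E}; that leaves C.
At row 6, column 5: row 6 has {A,B,C,E,F}; column 5 has {A,C,F}; that leaves D.
At row 2, column 4: row 2 has {E}; column 4 has {A,B,D,E,F}; that leaves C.
At row 2, column 5: row 2 has {C,E}; column 5 has {A,C,D,F}; that leaves B.
At row 3, column 3: row 3 has {A,B,C,D,E}; column 3 has {B,C,E}; that leaves F.
At row 5, column 3: row 5 has {C,D}; column 3 has {B,C,E,F}; that leaves A.
At row 5, column 5: row 5 has {A,C,D}; column 5 has {A,B,C,D,F}; that leaves E.
At row 5, column 6: row 5 has {A,C,D,E}; column 6 has {B,C,D,E}; that leaves F.
At row 2, column 1: row 2 has {B,C,E}; column 1 has {A,C,D,E}; that leaves F.
At row 2, column 3: row 2 has {B,C,E,F}; column 3 has {A,B,C,E,F}; that leaves D.
At row 2, column 6: row 2 has {B,C,D,E,F}; column 6 has {B,C,D,E,F}; that leaves A.
At row 5, column 1: row 5 has {A,C,D,E,F}; column 1 has {A,C,D,E,F}; that leaves B.

B C A D E F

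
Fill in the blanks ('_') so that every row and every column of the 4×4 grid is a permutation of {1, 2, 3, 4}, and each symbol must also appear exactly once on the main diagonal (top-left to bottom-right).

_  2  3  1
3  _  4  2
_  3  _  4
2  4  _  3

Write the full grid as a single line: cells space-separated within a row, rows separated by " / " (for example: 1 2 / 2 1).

4 2 3 1 / 3 1 4 2 / 1 3 2 4 / 2 4 1 3

Cell (r1,c1): row 1 has {1,2,3}; column 1 has {2,3}; the diagonal has {3} → 4.
Cell (r2,c2): row 2 has {2,3,4}; column 2 has {2,3,4}; the diagonal has {3,4} → 1.
Cell (r3,c1): row 3 has {3,4}; column 1 has {2,3,4} → 1.
Cell (r3,c3): row 3 has {1,3,4}; column 3 has {3,4}; the diagonal has {1,3,4} → 2.
Cell (r4,c3): row 4 has {2,3,4}; column 3 has {2,3,4} → 1.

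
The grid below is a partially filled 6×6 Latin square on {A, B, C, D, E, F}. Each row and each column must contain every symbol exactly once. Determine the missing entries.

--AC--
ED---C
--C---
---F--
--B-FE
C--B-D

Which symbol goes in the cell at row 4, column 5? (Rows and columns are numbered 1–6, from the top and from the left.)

(r2,c3): row 2 has {C,D,E}; column 3 has {A,B,C}, so it must be F.
(r2,c4): row 2 has {C,D,E,F}; column 4 has {B,C,F}, so it must be A.
(r2,c5): row 2 has {A,C,D,E,F}; column 5 has {F}, so it must be B.
(r5,c4): row 5 has {B,E,F}; column 4 has {A,B,C,F}, so it must be D.
(r6,c3): row 6 has {B,C,D}; column 3 has {A,B,C,F}, so it must be E.
(r6,c5): row 6 has {B,C,D,E}; column 5 has {B,F}, so it must be A.
(r3,c4): row 3 has {C}; column 4 has {A,B,C,D,F}, so it must be E.
(r3,c5): row 3 has {C,E}; column 5 has {A,B,F}, so it must be D.
(r4,c3): row 4 has {F}; column 3 has {A,B,C,E,F}, so it must be D.
(r5,c1): row 5 has {B,D,E,F}; column 1 has {C,E}, so it must be A.
(r5,c2): row 5 has {A,B,D,E,F}; column 2 has {D}, so it must be C.
(r6,c2): row 6 has {A,B,C,D,E}; column 2 has {C,D}, so it must be F.
(r1,c5): row 1 has {A,C}; column 5 has {A,B,D,F}, so it must be E.
(r4,c1): row 4 has {D,F}; column 1 has {A,C,E}, so it must be B.
(r4,c5): row 4 has {B,D,F}; column 5 has {A,B,D,E,F}, so it must be C.

C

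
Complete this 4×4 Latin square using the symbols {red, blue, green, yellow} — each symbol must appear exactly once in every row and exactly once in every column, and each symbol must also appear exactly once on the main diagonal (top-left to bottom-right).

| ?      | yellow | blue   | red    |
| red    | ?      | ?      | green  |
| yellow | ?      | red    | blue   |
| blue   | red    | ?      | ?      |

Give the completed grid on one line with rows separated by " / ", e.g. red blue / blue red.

green yellow blue red / red blue yellow green / yellow green red blue / blue red green yellow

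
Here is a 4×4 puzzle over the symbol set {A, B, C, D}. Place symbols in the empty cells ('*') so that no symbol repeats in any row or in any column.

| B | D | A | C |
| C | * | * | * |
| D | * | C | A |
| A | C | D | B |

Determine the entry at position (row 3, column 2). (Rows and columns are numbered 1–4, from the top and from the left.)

B

(r2,c3): row 2 has {C}; column 3 has {A,C,D}, so it must be B.
(r2,c4): row 2 has {B,C}; column 4 has {A,B,C}, so it must be D.
(r3,c2): row 3 has {A,C,D}; column 2 has {C,D}, so it must be B.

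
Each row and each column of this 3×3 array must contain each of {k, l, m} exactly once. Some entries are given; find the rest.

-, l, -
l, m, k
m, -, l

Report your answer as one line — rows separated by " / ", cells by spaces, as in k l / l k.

k l m / l m k / m k l

At row 1, column 1: row 1 has {l}; column 1 has {l,m}; that leaves k.
At row 1, column 3: row 1 has {k,l}; column 3 has {k,l}; that leaves m.
At row 3, column 2: row 3 has {l,m}; column 2 has {l,m}; that leaves k.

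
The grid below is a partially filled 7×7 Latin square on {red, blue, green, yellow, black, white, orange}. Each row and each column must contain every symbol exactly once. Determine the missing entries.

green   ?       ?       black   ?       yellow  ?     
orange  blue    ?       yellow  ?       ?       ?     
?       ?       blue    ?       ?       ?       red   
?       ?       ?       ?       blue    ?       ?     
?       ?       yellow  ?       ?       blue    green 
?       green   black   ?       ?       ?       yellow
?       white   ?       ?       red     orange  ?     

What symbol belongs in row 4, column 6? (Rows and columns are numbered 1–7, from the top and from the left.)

(r7,c3): row 7 has {red,white,orange}; column 3 has {blue,yellow,black}, so it must be green.
(r7,c4): row 7 has {red,green,white,orange}; column 4 has {yellow,black}, so it must be blue.
(r7,c7): row 7 has {red,blue,green,white,orange}; column 7 has {red,green,yellow}, so it must be black.
(r2,c7): row 2 has {blue,yellow,orange}; column 7 has {red,green,yellow,black}, so it must be white.
(r4,c7): row 4 has {blue}; column 7 has {red,green,yellow,black,white}, so it must be orange.
(r7,c1): row 7 has {red,blue,green,black,white,orange}; column 1 has {green,orange}, so it must be yellow.
(r1,c7): row 1 has {green,yellow,black}; column 7 has {red,green,yellow,black,white,orange}, so it must be blue.
(r2,c3): row 2 has {blue,yellow,white,orange}; column 3 has {blue,green,yellow,black}, so it must be red.
(r4,c3): row 4 has {blue,orange}; column 3 has {red,blue,green,yellow,black}, so it must be white.
(r1,c3): row 1 has {blue,green,yellow,black}; column 3 has {red,blue,green,yellow,black,white}, so it must be orange.
(r1,c5): row 1 has {blue,green,yellow,black,orange}; column 5 has {red,blue}, so it must be white.
(r6,c5): row 6 has {green,yellow,black}; column 5 has {red,blue,white}, so it must be orange.
(r1,c2): row 1 has {blue,green,yellow,black,white,orange}; column 2 has {blue,green,white}, so it must be red.
(r5,c5): row 5 has {blue,green,yellow}; column 5 has {red,blue,white,orange}, so it must be black.
(r2,c5): row 2 has {red,blue,yellow,white,orange}; column 5 has {red,blue,black,white,orange}, so it must be green.
(r2,c6): row 2 has {red,blue,green,yellow,white,orange}; column 6 has {blue,yellow,orange}, so it must be black.
(r3,c5): row 3 has {red,blue}; column 5 has {red,blue,green,black,white,orange}, so it must be yellow.
(r5,c2): row 5 has {blue,green,yellow,black}; column 2 has {red,blue,green,white}, so it must be orange.
(r3,c2): row 3 has {red,blue,yellow}; column 2 has {red,blue,green,white,orange}, so it must be black.
(r4,c2): row 4 has {blue,white,orange}; column 2 has {red,blue,green,black,white,orange}, so it must be yellow.
(r3,c1): row 3 has {red,blue,yellow,black}; column 1 has {green,yellow,orange}, so it must be white.
(r3,c6): row 3 has {red,blue,yellow,black,white}; column 6 has {blue,yellow,black,orange}, so it must be green.
(r4,c6): row 4 has {blue,yellow,white,orange}; column 6 has {blue,green,yellow,black,orange}, so it must be red.

red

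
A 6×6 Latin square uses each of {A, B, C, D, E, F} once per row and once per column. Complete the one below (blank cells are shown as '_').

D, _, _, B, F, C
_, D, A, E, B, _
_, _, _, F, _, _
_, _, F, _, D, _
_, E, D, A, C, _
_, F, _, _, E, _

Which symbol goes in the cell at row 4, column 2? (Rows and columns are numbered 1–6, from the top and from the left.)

(r1,c2) = A
(r1,c3) = E
(r2,c6) = F
(r3,c5) = A
(r4,c4) = C
(r5,c6) = B
(r6,c4) = D
(r6,c6) = A
(r2,c1) = C
(r4,c2) = B

B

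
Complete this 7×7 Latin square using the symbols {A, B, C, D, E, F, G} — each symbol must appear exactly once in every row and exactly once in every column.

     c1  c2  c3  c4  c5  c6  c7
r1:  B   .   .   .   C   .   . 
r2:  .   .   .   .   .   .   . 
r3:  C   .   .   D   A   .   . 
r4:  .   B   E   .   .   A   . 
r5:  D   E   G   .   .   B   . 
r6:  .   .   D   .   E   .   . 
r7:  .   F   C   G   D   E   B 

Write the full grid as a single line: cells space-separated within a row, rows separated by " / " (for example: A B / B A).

B D F E C G A / E C A F B D G / C G B D A F E / F B E C G A D / D E G A F B C / G A D B E C F / A F C G D E B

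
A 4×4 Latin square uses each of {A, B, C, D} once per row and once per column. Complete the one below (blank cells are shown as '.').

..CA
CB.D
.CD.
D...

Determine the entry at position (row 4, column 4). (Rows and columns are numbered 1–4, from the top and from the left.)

C

(r1,c1): row 1 has {A,C}; column 1 has {C,D}, so it must be B.
(r1,c2): row 1 has {A,B,C}; column 2 has {B,C}, so it must be D.
(r2,c3): row 2 has {B,C,D}; column 3 has {C,D}, so it must be A.
(r3,c1): row 3 has {C,D}; column 1 has {B,C,D}, so it must be A.
(r3,c4): row 3 has {A,C,D}; column 4 has {A,D}, so it must be B.
(r4,c2): row 4 has {D}; column 2 has {B,C,D}, so it must be A.
(r4,c3): row 4 has {A,D}; column 3 has {A,C,D}, so it must be B.
(r4,c4): row 4 has {A,B,D}; column 4 has {A,B,D}, so it must be C.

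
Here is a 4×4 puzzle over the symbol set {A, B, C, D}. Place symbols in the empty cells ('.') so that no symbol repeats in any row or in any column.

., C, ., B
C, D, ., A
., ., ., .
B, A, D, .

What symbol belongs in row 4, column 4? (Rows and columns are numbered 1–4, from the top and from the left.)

At row 1, column 3: row 1 has {B,C}; column 3 has {D}; that leaves A.
At row 2, column 3: row 2 has {A,C,D}; column 3 has {A,D}; that leaves B.
At row 3, column 2: row 3 is empty so far; column 2 has {A,C,D}; that leaves B.
At row 3, column 3: row 3 has {B}; column 3 has {A,B,D}; that leaves C.
At row 3, column 4: row 3 has {B,C}; column 4 has {A,B}; that leaves D.
At row 4, column 4: row 4 has {A,B,D}; column 4 has {A,B,D}; that leaves C.

C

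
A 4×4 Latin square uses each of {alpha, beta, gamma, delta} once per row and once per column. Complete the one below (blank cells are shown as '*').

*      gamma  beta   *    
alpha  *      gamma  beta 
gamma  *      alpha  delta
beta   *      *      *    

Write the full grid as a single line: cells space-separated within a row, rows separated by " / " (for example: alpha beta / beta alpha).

delta gamma beta alpha / alpha delta gamma beta / gamma beta alpha delta / beta alpha delta gamma

Cell (r1,c1): row 1 has {beta,gamma}; column 1 has {alpha,beta,gamma} → delta.
Cell (r1,c4): row 1 has {beta,gamma,delta}; column 4 has {beta,delta} → alpha.
Cell (r2,c2): row 2 has {alpha,beta,gamma}; column 2 has {gamma} → delta.
Cell (r3,c2): row 3 has {alpha,gamma,delta}; column 2 has {gamma,delta} → beta.
Cell (r4,c2): row 4 has {beta}; column 2 has {beta,gamma,delta} → alpha.
Cell (r4,c3): row 4 has {alpha,beta}; column 3 has {alpha,beta,gamma} → delta.
Cell (r4,c4): row 4 has {alpha,beta,delta}; column 4 has {alpha,beta,delta} → gamma.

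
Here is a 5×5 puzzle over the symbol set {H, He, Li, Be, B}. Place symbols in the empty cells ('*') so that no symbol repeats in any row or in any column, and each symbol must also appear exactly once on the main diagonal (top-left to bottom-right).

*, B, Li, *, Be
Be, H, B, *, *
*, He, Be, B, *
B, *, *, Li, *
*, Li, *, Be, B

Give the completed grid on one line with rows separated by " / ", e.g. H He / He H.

He B Li H Be / Be H B He Li / Li He Be B H / B Be H Li He / H Li He Be B

(r1,c1) = He
(r1,c4) = H
(r2,c4) = He
(r2,c5) = Li
(r3,c5) = H
(r4,c2) = Be
(r4,c5) = He
(r5,c1) = H
(r5,c3) = He
(r3,c1) = Li
(r4,c3) = H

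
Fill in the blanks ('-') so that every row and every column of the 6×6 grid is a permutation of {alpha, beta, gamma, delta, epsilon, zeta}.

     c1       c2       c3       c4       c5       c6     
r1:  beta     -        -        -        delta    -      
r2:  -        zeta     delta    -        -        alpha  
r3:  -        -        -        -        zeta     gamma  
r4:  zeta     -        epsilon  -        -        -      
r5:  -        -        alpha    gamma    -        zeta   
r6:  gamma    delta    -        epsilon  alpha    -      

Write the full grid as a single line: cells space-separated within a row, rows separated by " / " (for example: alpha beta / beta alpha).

beta alpha gamma zeta delta epsilon / epsilon zeta delta beta gamma alpha / alpha epsilon beta delta zeta gamma / zeta gamma epsilon alpha beta delta / delta beta alpha gamma epsilon zeta / gamma delta zeta epsilon alpha beta

(r1,c6) = epsilon
(r2,c1) = epsilon
(r2,c4) = beta
(r2,c5) = gamma
(r3,c3) = beta
(r4,c5) = beta
(r4,c6) = delta
(r5,c1) = delta
(r5,c5) = epsilon
(r6,c3) = zeta
(r6,c6) = beta
(r1,c3) = gamma
(r3,c1) = alpha
(r3,c2) = epsilon
(r3,c4) = delta
(r4,c4) = alpha
(r5,c2) = beta
(r1,c2) = alpha
(r1,c4) = zeta
(r4,c2) = gamma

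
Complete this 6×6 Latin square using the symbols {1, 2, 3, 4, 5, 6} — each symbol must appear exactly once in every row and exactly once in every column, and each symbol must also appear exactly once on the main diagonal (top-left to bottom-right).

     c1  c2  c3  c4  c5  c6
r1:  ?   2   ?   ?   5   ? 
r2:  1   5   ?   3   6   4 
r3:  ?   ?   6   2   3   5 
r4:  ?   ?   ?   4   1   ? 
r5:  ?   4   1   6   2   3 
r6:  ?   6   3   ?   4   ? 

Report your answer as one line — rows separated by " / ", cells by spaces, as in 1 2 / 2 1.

3 2 4 1 5 6 / 1 5 2 3 6 4 / 4 1 6 2 3 5 / 6 3 5 4 1 2 / 5 4 1 6 2 3 / 2 6 3 5 4 1

(r1,c1) = 3
(r1,c3) = 4
(r1,c4) = 1
(r1,c6) = 6
(r2,c3) = 2
(r3,c1) = 4
(r3,c2) = 1
(r4,c2) = 3
(r4,c3) = 5
(r4,c6) = 2
(r5,c1) = 5
(r6,c1) = 2
(r6,c4) = 5
(r6,c6) = 1
(r4,c1) = 6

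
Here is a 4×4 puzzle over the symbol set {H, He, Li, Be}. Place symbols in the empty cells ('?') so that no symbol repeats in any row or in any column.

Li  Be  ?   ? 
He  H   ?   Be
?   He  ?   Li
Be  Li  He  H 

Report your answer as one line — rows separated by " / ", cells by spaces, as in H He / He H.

(r1,c3): row 1 has {Li,Be}; column 3 has {He}, so it must be H.
(r1,c4): row 1 has {H,Li,Be}; column 4 has {H,Li,Be}, so it must be He.
(r2,c3): row 2 has {H,He,Be}; column 3 has {H,He}, so it must be Li.
(r3,c1): row 3 has {He,Li}; column 1 has {He,Li,Be}, so it must be H.
(r3,c3): row 3 has {H,He,Li}; column 3 has {H,He,Li}, so it must be Be.

Li Be H He / He H Li Be / H He Be Li / Be Li He H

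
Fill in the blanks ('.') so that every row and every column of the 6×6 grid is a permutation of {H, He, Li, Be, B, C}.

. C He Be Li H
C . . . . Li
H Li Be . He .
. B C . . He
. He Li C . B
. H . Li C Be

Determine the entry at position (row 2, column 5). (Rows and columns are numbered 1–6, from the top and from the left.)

row 1 has {H,He,Li,Be,C}; column 1 has {H,C} — only B is left for (r1,c1).
row 2 has {Li,C}; column 2 has {H,He,Li,B,C} — only Be is left for (r2,c2).
row 3 has {H,He,Li,Be}; column 4 has {Li,Be,C} — only B is left for (r3,c4).
row 3 has {H,He,Li,Be,B}; column 6 has {H,He,Li,Be,B} — only C is left for (r3,c6).
row 4 has {He,B,C}; column 4 has {Li,Be,B,C} — only H is left for (r4,c4).
row 4 has {H,He,B,C}; column 5 has {He,Li,C} — only Be is left for (r4,c5).
row 5 has {He,Li,B,C}; column 1 has {H,B,C} — only Be is left for (r5,c1).
row 5 has {He,Li,Be,B,C}; column 5 has {He,Li,Be,C} — only H is left for (r5,c5).
row 6 has {H,Li,Be,C}; column 1 has {H,Be,B,C} — only He is left for (r6,c1).
row 6 has {H,He,Li,Be,C}; column 3 has {He,Li,Be,C} — only B is left for (r6,c3).
row 2 has {Li,Be,C}; column 3 has {He,Li,Be,B,C} — only H is left for (r2,c3).
row 2 has {H,Li,Be,C}; column 4 has {H,Li,Be,B,C} — only He is left for (r2,c4).
row 2 has {H,He,Li,Be,C}; column 5 has {H,He,Li,Be,C} — only B is left for (r2,c5).

B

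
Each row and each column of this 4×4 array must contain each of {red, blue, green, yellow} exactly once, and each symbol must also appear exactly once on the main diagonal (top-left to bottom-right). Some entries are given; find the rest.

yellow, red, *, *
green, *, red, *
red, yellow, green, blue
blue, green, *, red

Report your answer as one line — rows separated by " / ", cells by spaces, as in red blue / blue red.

Cell (r1,c3): row 1 has {red,yellow}; column 3 has {red,green} → blue.
Cell (r1,c4): row 1 has {red,blue,yellow}; column 4 has {red,blue} → green.
Cell (r2,c2): row 2 has {red,green}; column 2 has {red,green,yellow}; the diagonal has {red,green,yellow} → blue.
Cell (r2,c4): row 2 has {red,blue,green}; column 4 has {red,blue,green} → yellow.
Cell (r4,c3): row 4 has {red,blue,green}; column 3 has {red,blue,green} → yellow.

yellow red blue green / green blue red yellow / red yellow green blue / blue green yellow red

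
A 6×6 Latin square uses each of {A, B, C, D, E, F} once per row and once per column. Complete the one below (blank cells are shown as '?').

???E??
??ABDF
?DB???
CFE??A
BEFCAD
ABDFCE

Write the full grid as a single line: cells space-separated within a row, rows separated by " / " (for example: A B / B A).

D A C E F B / E C A B D F / F D B A E C / C F E D B A / B E F C A D / A B D F C E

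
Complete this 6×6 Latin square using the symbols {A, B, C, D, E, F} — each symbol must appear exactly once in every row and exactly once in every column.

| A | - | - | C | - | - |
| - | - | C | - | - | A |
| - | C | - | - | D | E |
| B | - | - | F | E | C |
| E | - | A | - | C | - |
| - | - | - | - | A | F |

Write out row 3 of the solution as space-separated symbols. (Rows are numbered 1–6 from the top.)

(r3,c1) = F
(r3,c3) = B
(r3,c4) = A

F C B A D E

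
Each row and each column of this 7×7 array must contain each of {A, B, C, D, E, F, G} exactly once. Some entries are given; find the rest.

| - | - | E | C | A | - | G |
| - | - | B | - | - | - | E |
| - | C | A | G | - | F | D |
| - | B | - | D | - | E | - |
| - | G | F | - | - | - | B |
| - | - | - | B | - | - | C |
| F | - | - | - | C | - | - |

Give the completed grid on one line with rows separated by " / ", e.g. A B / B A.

Cell (r7,c7): row 7 has {C,F}; column 7 has {B,C,D,E,G} → A.
Cell (r4,c7): row 4 has {B,D,E}; column 7 has {A,B,C,D,E,G} → F.
Cell (r7,c4): row 7 has {A,C,F}; column 4 has {B,C,D,G} → E.
Cell (r4,c5): row 4 has {B,D,E,F}; column 5 has {A,C} → G.
Cell (r5,c4): row 5 has {B,F,G}; column 4 has {B,C,D,E,G} → A.
Cell (r7,c2): row 7 has {A,C,E,F}; column 2 has {B,C,G} → D.
Cell (r7,c3): row 7 has {A,C,D,E,F}; column 3 has {A,B,E,F} → G.
Cell (r7,c6): row 7 has {A,C,D,E,F,G}; column 6 has {E,F} → B.
Cell (r1,c2): row 1 has {A,C,E,G}; column 2 has {B,C,D,G} → F.
Cell (r1,c6): row 1 has {A,C,E,F,G}; column 6 has {B,E,F} → D.
Cell (r2,c2): row 2 has {B,E}; column 2 has {B,C,D,F,G} → A.
Cell (r2,c4): row 2 has {A,B,E}; column 4 has {A,B,C,D,E,G} → F.
Cell (r2,c5): row 2 has {A,B,E,F}; column 5 has {A,C,G} → D.
Cell (r4,c3): row 4 has {B,D,E,F,G}; column 3 has {A,B,E,F,G} → C.
Cell (r5,c5): row 5 has {A,B,F,G}; column 5 has {A,C,D,G} → E.
Cell (r5,c6): row 5 has {A,B,E,F,G}; column 6 has {B,D,E,F} → C.
Cell (r6,c2): row 6 has {B,C}; column 2 has {A,B,C,D,F,G} → E.
Cell (r6,c3): row 6 has {B,C,E}; column 3 has {A,B,C,E,F,G} → D.
Cell (r6,c5): row 6 has {B,C,D,E}; column 5 has {A,C,D,E,G} → F.
Cell (r1,c1): row 1 has {A,C,D,E,F,G}; column 1 has {F} → B.
Cell (r2,c6): row 2 has {A,B,D,E,F}; column 6 has {B,C,D,E,F} → G.
Cell (r3,c1): row 3 has {A,C,D,F,G}; column 1 has {B,F} → E.
Cell (r3,c5): row 3 has {A,C,D,E,F,G}; column 5 has {A,C,D,E,F,G} → B.
Cell (r4,c1): row 4 has {B,C,D,E,F,G}; column 1 has {B,E,F} → A.
Cell (r5,c1): row 5 has {A,B,C,E,F,G}; column 1 has {A,B,E,F} → D.
Cell (r6,c1): row 6 has {B,C,D,E,F}; column 1 has {A,B,D,E,F} → G.
Cell (r6,c6): row 6 has {B,C,D,E,F,G}; column 6 has {B,C,D,E,F,G} → A.
Cell (r2,c1): row 2 has {A,B,D,E,F,G}; column 1 has {A,B,D,E,F,G} → C.

B F E C A D G / C A B F D G E / E C A G B F D / A B C D G E F / D G F A E C B / G E D B F A C / F D G E C B A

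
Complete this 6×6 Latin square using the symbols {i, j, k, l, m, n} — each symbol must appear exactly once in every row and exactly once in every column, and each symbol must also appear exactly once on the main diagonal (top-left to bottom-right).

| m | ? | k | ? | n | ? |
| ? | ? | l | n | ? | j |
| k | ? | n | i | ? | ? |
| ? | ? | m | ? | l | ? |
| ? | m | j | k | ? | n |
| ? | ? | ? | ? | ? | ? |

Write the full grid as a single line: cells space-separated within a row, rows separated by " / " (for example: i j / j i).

m j k l n i / i k l n m j / k l n i j m / n i m j l k / l m j k i n / j n i m k l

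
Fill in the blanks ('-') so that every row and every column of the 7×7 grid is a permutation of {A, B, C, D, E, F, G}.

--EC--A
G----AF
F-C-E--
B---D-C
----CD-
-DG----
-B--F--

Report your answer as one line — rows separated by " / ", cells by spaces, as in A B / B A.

D F E C G B A / G C D E B A F / F A C D E G B / B G F A D E C / A E B F C D G / C D G B A F E / E B A G F C D

At row 1, column 1: row 1 has {A,C,E}; column 1 has {B,F,G}; that leaves D.
At row 2, column 5: row 2 has {A,F,G}; column 5 has {C,D,E,F}; that leaves B.
At row 6, column 5: row 6 has {D,G}; column 5 has {B,C,D,E,F}; that leaves A.
At row 1, column 5: row 1 has {A,C,D,E}; column 5 has {A,B,C,D,E,F}; that leaves G.
At row 2, column 3: row 2 has {A,B,F,G}; column 3 has {C,E,G}; that leaves D.
At row 2, column 4: row 2 has {A,B,D,F,G}; column 4 has {C}; that leaves E.
At row 7, column 3: row 7 has {B,F}; column 3 has {C,D,E,G}; that leaves A.
At row 1, column 2: row 1 has {A,C,D,E,G}; column 2 has {B,D}; that leaves F.
At row 1, column 6: row 1 has {A,C,D,E,F,G}; column 6 has {A,D}; that leaves B.
At row 2, column 2: row 2 has {A,B,D,E,F,G}; column 2 has {B,D,F}; that leaves C.
At row 3, column 6: row 3 has {C,E,F}; column 6 has {A,B,D}; that leaves G.
At row 4, column 3: row 4 has {B,C,D}; column 3 has {A,C,D,E,G}; that leaves F.
At row 4, column 6: row 4 has {B,C,D,F}; column 6 has {A,B,D,G}; that leaves E.
At row 5, column 3: row 5 has {C,D}; column 3 has {A,C,D,E,F,G}; that leaves B.
At row 7, column 6: row 7 has {A,B,F}; column 6 has {A,B,D,E,G}; that leaves C.
At row 3, column 2: row 3 has {C,E,F,G}; column 2 has {B,C,D,F}; that leaves A.
At row 4, column 2: row 4 has {B,C,D,E,F}; column 2 has {A,B,C,D,F}; that leaves G.
At row 4, column 4: row 4 has {B,C,D,E,F,G}; column 4 has {C,E}; that leaves A.
At row 5, column 2: row 5 has {B,C,D}; column 2 has {A,B,C,D,F,G}; that leaves E.
At row 5, column 7: row 5 has {B,C,D,E}; column 7 has {A,C,F}; that leaves G.
At row 6, column 6: row 6 has {A,D,G}; column 6 has {A,B,C,D,E,G}; that leaves F.
At row 7, column 1: row 7 has {A,B,C,F}; column 1 has {B,D,F,G}; that leaves E.
At row 7, column 7: row 7 has {A,B,C,E,F}; column 7 has {A,C,F,G}; that leaves D.
At row 3, column 7: row 3 has {A,C,E,F,G}; column 7 has {A,C,D,F,G}; that leaves B.
At row 5, column 1: row 5 has {B,C,D,E,G}; column 1 has {B,D,E,F,G}; that leaves A.
At row 5, column 4: row 5 has {A,B,C,D,E,G}; column 4 has {A,C,E}; that leaves F.
At row 6, column 1: row 6 has {A,D,F,G}; column 1 has {A,B,D,E,F,G}; that leaves C.
At row 6, column 4: row 6 has {A,C,D,F,G}; column 4 has {A,C,E,F}; that leaves B.
At row 6, column 7: row 6 has {A,B,C,D,F,G}; column 7 has {A,B,C,D,F,G}; that leaves E.
At row 7, column 4: row 7 has {A,B,C,D,E,F}; column 4 has {A,B,C,E,F}; that leaves G.
At row 3, column 4: row 3 has {A,B,C,E,F,G}; column 4 has {A,B,C,E,F,G}; that leaves D.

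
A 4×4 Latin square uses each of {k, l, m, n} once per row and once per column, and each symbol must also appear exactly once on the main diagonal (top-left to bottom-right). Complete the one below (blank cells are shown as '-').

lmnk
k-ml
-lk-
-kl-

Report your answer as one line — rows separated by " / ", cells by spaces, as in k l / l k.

(r2,c2) = n
(r4,c4) = m
(r3,c4) = n
(r4,c1) = n
(r3,c1) = m

l m n k / k n m l / m l k n / n k l m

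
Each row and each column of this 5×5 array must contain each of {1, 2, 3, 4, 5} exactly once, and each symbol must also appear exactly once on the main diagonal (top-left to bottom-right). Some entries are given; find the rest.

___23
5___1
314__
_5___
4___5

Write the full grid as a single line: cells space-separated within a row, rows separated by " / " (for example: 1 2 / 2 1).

1 4 5 2 3 / 5 2 3 4 1 / 3 1 4 5 2 / 2 5 1 3 4 / 4 3 2 1 5

(r1,c1) = 1
(r1,c2) = 4
(r1,c3) = 5
(r3,c4) = 5
(r3,c5) = 2
(r4,c1) = 2
(r4,c4) = 3
(r4,c5) = 4
(r5,c4) = 1
(r2,c2) = 2
(r2,c3) = 3
(r2,c4) = 4
(r4,c3) = 1
(r5,c2) = 3
(r5,c3) = 2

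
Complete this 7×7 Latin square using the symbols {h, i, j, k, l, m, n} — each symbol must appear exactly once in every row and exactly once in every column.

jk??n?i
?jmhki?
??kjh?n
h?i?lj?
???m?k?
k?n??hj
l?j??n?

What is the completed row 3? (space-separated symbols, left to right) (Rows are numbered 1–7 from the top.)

(r1,c4) = l
(r1,c6) = m
(r2,c1) = n
(r2,c7) = l
(r3,c6) = l
(r5,c1) = i
(r5,c5) = j
(r5,c7) = h
(r6,c4) = i
(r6,c5) = m
(r7,c4) = k
(r7,c5) = i
(r7,c7) = m
(r1,c3) = h
(r3,c1) = m
(r3,c2) = i

m i k j h l n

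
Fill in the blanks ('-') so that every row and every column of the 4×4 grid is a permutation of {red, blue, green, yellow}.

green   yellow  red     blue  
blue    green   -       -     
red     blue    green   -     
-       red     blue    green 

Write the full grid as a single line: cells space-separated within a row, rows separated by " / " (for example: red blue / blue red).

green yellow red blue / blue green yellow red / red blue green yellow / yellow red blue green

(r2,c3) = yellow
(r2,c4) = red
(r3,c4) = yellow
(r4,c1) = yellow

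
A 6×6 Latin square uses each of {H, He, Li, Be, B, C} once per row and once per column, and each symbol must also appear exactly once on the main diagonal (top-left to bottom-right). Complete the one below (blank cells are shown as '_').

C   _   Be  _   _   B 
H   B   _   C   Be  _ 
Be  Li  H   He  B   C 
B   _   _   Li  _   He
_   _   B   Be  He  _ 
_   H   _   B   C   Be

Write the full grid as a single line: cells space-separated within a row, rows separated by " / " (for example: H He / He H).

At row 1, column 2: row 1 has {Be,B,C}; column 2 has {H,Li,B}; that leaves He.
At row 1, column 4: row 1 has {He,Be,B,C}; column 4 has {He,Li,Be,B,C}; that leaves H.
At row 1, column 5: row 1 has {H,He,Be,B,C}; column 5 has {He,Be,B,C}; that leaves Li.
At row 2, column 6: row 2 has {H,Be,B,C}; column 6 has {He,Be,B,C}; that leaves Li.
At row 4, column 3: row 4 has {He,Li,B}; column 3 has {H,Be,B}; that leaves C.
At row 4, column 5: row 4 has {He,Li,B,C}; column 5 has {He,Li,Be,B,C}; that leaves H.
At row 5, column 1: row 5 has {He,Be,B}; column 1 has {H,Be,B,C}; that leaves Li.
At row 5, column 2: row 5 has {He,Li,Be,B}; column 2 has {H,He,Li,B}; that leaves C.
At row 5, column 6: row 5 has {He,Li,Be,B,C}; column 6 has {He,Li,Be,B,C}; that leaves H.
At row 6, column 1: row 6 has {H,Be,B,C}; column 1 has {H,Li,Be,B,C}; that leaves He.
At row 6, column 3: row 6 has {H,He,Be,B,C}; column 3 has {H,Be,B,C}; that leaves Li.
At row 2, column 3: row 2 has {H,Li,Be,B,C}; column 3 has {H,Li,Be,B,C}; that leaves He.
At row 4, column 2: row 4 has {H,He,Li,B,C}; column 2 has {H,He,Li,B,C}; that leaves Be.

C He Be H Li B / H B He C Be Li / Be Li H He B C / B Be C Li H He / Li C B Be He H / He H Li B C Be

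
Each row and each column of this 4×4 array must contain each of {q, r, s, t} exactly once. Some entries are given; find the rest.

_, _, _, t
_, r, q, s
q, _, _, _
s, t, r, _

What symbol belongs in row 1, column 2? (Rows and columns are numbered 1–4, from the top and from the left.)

(r1,c1) = r
(r1,c3) = s
(r2,c1) = t
(r3,c2) = s
(r3,c3) = t
(r3,c4) = r
(r4,c4) = q
(r1,c2) = q

q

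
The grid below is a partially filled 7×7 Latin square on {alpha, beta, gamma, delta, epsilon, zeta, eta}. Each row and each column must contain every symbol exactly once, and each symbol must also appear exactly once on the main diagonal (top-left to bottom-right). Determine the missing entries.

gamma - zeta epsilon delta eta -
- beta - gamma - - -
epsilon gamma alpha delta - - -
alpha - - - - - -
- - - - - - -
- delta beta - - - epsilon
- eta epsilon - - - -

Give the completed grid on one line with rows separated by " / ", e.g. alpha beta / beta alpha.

gamma alpha zeta epsilon delta eta beta / zeta beta delta gamma eta epsilon alpha / epsilon gamma alpha delta zeta beta eta / alpha epsilon gamma eta beta delta zeta / delta zeta eta beta epsilon alpha gamma / eta delta beta alpha gamma zeta epsilon / beta eta epsilon zeta alpha gamma delta

At row 1, column 2: row 1 has {gamma,delta,epsilon,zeta,eta}; column 2 has {beta,gamma,delta,eta}; that leaves alpha.
At row 1, column 7: row 1 has {alpha,gamma,delta,epsilon,zeta,eta}; column 7 has {epsilon}; that leaves beta.
At row 6, column 6: row 6 has {beta,delta,epsilon}; column 6 has {eta}; the diagonal has {alpha,beta,gamma}; that leaves zeta.
At row 7, column 7: row 7 has {epsilon,eta}; column 7 has {beta,epsilon}; the diagonal has {alpha,beta,gamma,zeta}; that leaves delta.
At row 3, column 6: row 3 has {alpha,gamma,delta,epsilon}; column 6 has {zeta,eta}; that leaves beta.
At row 4, column 4: row 4 has {alpha}; column 4 has {gamma,delta,epsilon}; the diagonal has {alpha,beta,gamma,delta,zeta}; that leaves eta.
At row 5, column 5: row 5 is empty so far; column 5 has {delta}; the diagonal has {alpha,beta,gamma,delta,zeta,eta}; that leaves epsilon.
At row 6, column 1: row 6 has {beta,delta,epsilon,zeta}; column 1 has {alpha,gamma,epsilon}; that leaves eta.
At row 6, column 4: row 6 has {beta,delta,epsilon,zeta,eta}; column 4 has {gamma,delta,epsilon,eta}; that leaves alpha.
At row 6, column 5: row 6 has {alpha,beta,delta,epsilon,zeta,eta}; column 5 has {delta,epsilon}; that leaves gamma.
At row 5, column 2: row 5 has {epsilon}; column 2 has {alpha,beta,gamma,delta,eta}; that leaves zeta.
At row 5, column 4: row 5 has {epsilon,zeta}; column 4 has {alpha,gamma,delta,epsilon,eta}; that leaves beta.
At row 7, column 4: row 7 has {delta,epsilon,eta}; column 4 has {alpha,beta,gamma,delta,epsilon,eta}; that leaves zeta.
At row 4, column 2: row 4 has {alpha,eta}; column 2 has {alpha,beta,gamma,delta,zeta,eta}; that leaves epsilon.
At row 5, column 1: row 5 has {beta,epsilon,zeta}; column 1 has {alpha,gamma,epsilon,eta}; that leaves delta.
At row 7, column 1: row 7 has {delta,epsilon,zeta,eta}; column 1 has {alpha,gamma,delta,epsilon,eta}; that leaves beta.
At row 7, column 5: row 7 has {beta,delta,epsilon,zeta,eta}; column 5 has {gamma,delta,epsilon}; that leaves alpha.
At row 7, column 6: row 7 has {alpha,beta,delta,epsilon,zeta,eta}; column 6 has {beta,zeta,eta}; that leaves gamma.
At row 2, column 1: row 2 has {beta,gamma}; column 1 has {alpha,beta,gamma,delta,epsilon,eta}; that leaves zeta.
At row 2, column 5: row 2 has {beta,gamma,zeta}; column 5 has {alpha,gamma,delta,epsilon}; that leaves eta.
At row 2, column 7: row 2 has {beta,gamma,zeta,eta}; column 7 has {beta,delta,epsilon}; that leaves alpha.
At row 3, column 5: row 3 has {alpha,beta,gamma,delta,epsilon}; column 5 has {alpha,gamma,delta,epsilon,eta}; that leaves zeta.
At row 3, column 7: row 3 has {alpha,beta,gamma,delta,epsilon,zeta}; column 7 has {alpha,beta,delta,epsilon}; that leaves eta.
At row 4, column 5: row 4 has {alpha,epsilon,eta}; column 5 has {alpha,gamma,delta,epsilon,zeta,eta}; that leaves beta.
At row 4, column 6: row 4 has {alpha,beta,epsilon,eta}; column 6 has {beta,gamma,zeta,eta}; that leaves delta.
At row 5, column 6: row 5 has {beta,delta,epsilon,zeta}; column 6 has {beta,gamma,delta,zeta,eta}; that leaves alpha.
At row 5, column 7: row 5 has {alpha,beta,delta,epsilon,zeta}; column 7 has {alpha,beta,delta,epsilon,eta}; that leaves gamma.
At row 2, column 3: row 2 has {alpha,beta,gamma,zeta,eta}; column 3 has {alpha,beta,epsilon,zeta}; that leaves delta.
At row 2, column 6: row 2 has {alpha,beta,gamma,delta,zeta,eta}; column 6 has {alpha,beta,gamma,delta,zeta,eta}; that leaves epsilon.
At row 4, column 3: row 4 has {alpha,beta,delta,epsilon,eta}; column 3 has {alpha,beta,delta,epsilon,zeta}; that leaves gamma.
At row 4, column 7: row 4 has {alpha,beta,gamma,delta,epsilon,eta}; column 7 has {alpha,beta,gamma,delta,epsilon,eta}; that leaves zeta.
At row 5, column 3: row 5 has {alpha,beta,gamma,delta,epsilon,zeta}; column 3 has {alpha,beta,gamma,delta,epsilon,zeta}; that leaves eta.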